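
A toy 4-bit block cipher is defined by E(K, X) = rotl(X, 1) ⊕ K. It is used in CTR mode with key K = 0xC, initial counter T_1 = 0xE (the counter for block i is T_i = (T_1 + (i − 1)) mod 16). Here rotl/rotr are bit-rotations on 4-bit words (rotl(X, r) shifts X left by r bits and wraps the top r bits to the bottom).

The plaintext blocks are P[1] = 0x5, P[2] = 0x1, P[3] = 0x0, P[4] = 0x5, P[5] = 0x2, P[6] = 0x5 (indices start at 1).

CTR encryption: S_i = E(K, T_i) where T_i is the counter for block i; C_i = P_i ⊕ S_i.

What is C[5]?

C[1]: T = 0xE, S = E(K, T) = 0x1; 0x5 ⊕ 0x1 = 0x4.
C[2]: T = 0xF, S = E(K, T) = 0x3; 0x1 ⊕ 0x3 = 0x2.
C[3]: T = 0x0, S = E(K, T) = 0xC; 0x0 ⊕ 0xC = 0xC.
C[4]: T = 0x1, S = E(K, T) = 0xE; 0x5 ⊕ 0xE = 0xB.
C[5]: T = 0x2, S = E(K, T) = 0x8; 0x2 ⊕ 0x8 = 0xA.

C[5] = 0xA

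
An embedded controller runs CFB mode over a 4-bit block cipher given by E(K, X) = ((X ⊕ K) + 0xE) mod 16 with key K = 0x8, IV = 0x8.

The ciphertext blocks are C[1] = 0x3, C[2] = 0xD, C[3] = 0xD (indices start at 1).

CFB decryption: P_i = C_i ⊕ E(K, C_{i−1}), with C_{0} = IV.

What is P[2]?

P[2]: E(K, 0x3) = 0x9; 0xD ⊕ 0x9 = 0x4.

P[2] = 0x4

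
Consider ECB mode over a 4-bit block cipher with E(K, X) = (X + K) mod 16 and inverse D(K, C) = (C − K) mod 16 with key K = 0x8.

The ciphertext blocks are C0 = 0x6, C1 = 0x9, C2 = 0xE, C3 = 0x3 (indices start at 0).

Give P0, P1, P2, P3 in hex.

P0 = 0xE, P1 = 0x1, P2 = 0x6, P3 = 0xB

ECB decryption: P_i = D(K, C_i).
P0: D(K, 0x6) = 0xE.
P1: D(K, 0x9) = 0x1.
P2: D(K, 0xE) = 0x6.
P3: D(K, 0x3) = 0xB.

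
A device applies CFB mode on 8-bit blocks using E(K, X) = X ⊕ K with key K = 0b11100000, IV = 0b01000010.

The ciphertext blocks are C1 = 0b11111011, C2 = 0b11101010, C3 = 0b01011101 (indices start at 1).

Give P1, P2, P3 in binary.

CFB decryption: P_i = C_i ⊕ E(K, C_{i−1}), with C_{0} = IV.
P1: E(K, 0b01000010) = 0b10100010; 0b11111011 ⊕ 0b10100010 = 0b01011001.
P2: E(K, 0b11111011) = 0b00011011; 0b11101010 ⊕ 0b00011011 = 0b11110001.
P3: E(K, 0b11101010) = 0b00001010; 0b01011101 ⊕ 0b00001010 = 0b01010111.

P1 = 0b01011001, P2 = 0b11110001, P3 = 0b01010111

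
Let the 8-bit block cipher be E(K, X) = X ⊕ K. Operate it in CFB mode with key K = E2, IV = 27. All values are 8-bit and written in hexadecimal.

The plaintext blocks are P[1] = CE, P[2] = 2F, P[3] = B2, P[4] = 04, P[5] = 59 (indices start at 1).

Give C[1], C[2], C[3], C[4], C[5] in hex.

CFB encryption: C_i = P_i ⊕ E(K, C_{i−1}), with C_{0} = IV.
C[1]: E(K, 27) = C5; CE ⊕ C5 = 0B.
C[2]: E(K, 0B) = E9; 2F ⊕ E9 = C6.
C[3]: E(K, C6) = 24; B2 ⊕ 24 = 96.
C[4]: E(K, 96) = 74; 04 ⊕ 74 = 70.
C[5]: E(K, 70) = 92; 59 ⊕ 92 = CB.

C[1] = 0B, C[2] = C6, C[3] = 96, C[4] = 70, C[5] = CB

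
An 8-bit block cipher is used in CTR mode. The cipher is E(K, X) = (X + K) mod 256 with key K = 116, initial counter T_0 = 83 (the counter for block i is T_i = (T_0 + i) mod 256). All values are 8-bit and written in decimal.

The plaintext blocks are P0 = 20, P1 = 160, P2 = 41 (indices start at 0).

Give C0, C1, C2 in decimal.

C0 = 211, C1 = 104, C2 = 224

CTR encryption: S_i = E(K, T_i) where T_i is the counter for block i; C_i = P_i ⊕ S_i.
C0: T = 83, S = E(K, T) = 199; 20 ⊕ 199 = 211.
C1: T = 84, S = E(K, T) = 200; 160 ⊕ 200 = 104.
C2: T = 85, S = E(K, T) = 201; 41 ⊕ 201 = 224.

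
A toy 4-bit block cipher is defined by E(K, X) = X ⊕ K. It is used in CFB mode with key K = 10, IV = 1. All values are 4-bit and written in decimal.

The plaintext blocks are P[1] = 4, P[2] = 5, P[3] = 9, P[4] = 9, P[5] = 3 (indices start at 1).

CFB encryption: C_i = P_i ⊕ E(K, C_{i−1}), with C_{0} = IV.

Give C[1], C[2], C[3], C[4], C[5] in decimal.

C[1] = 15, C[2] = 0, C[3] = 3, C[4] = 0, C[5] = 9

C[1]: E(K, 1) = 11; 4 ⊕ 11 = 15.
C[2]: E(K, 15) = 5; 5 ⊕ 5 = 0.
C[3]: E(K, 0) = 10; 9 ⊕ 10 = 3.
C[4]: E(K, 3) = 9; 9 ⊕ 9 = 0.
C[5]: E(K, 0) = 10; 3 ⊕ 10 = 9.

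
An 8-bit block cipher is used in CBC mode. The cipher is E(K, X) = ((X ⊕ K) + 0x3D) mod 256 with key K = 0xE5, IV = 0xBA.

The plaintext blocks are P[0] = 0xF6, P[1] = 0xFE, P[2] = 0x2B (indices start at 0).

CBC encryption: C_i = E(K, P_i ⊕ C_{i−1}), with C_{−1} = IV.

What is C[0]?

C[0] = 0xE6

C[0]: P[0] ⊕ 0xBA = 0x4C; E(K, 0x4C) = 0xE6.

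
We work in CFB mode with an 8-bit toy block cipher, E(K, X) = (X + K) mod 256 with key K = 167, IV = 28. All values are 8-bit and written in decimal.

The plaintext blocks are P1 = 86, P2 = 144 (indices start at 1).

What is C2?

CFB encryption: C_i = P_i ⊕ E(K, C_{i−1}), with C_{0} = IV.
C1: E(K, 28) = 195; 86 ⊕ 195 = 149.
C2: E(K, 149) = 60; 144 ⊕ 60 = 172.

C2 = 172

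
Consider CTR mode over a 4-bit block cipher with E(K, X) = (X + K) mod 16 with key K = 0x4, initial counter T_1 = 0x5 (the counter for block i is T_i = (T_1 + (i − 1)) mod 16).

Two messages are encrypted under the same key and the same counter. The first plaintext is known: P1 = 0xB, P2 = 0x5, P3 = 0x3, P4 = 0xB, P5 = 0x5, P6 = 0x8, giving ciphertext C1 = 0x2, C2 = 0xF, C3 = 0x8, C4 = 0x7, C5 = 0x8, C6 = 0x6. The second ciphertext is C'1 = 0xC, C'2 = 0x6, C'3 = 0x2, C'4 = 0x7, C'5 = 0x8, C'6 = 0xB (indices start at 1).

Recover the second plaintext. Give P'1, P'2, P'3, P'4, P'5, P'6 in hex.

P'1 = 0x5, P'2 = 0xC, P'3 = 0x9, P'4 = 0xB, P'5 = 0x5, P'6 = 0x5

In CTR with a reused counter, both messages share the same keystream S_i, so C_i ⊕ C'_i = P_i ⊕ P'_i and thus P'_i = P_i ⊕ C_i ⊕ C'_i.
P'1: 0xB ⊕ 0x2 ⊕ 0xC = 0x5.
P'2: 0x5 ⊕ 0xF ⊕ 0x6 = 0xC.
P'3: 0x3 ⊕ 0x8 ⊕ 0x2 = 0x9.
P'4: 0xB ⊕ 0x7 ⊕ 0x7 = 0xB.
P'5: 0x5 ⊕ 0x8 ⊕ 0x8 = 0x5.
P'6: 0x8 ⊕ 0x6 ⊕ 0xB = 0x5.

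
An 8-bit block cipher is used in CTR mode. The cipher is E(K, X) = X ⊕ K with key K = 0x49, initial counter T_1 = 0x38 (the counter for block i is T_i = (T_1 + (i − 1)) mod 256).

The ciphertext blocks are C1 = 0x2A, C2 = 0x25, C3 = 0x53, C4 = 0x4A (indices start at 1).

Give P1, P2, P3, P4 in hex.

CTR decryption: S_i = E(K, T_i) where T_i is the counter for block i; P_i = C_i ⊕ S_i.
P1: T = 0x38, S = E(K, T) = 0x71; 0x2A ⊕ 0x71 = 0x5B.
P2: T = 0x39, S = E(K, T) = 0x70; 0x25 ⊕ 0x70 = 0x55.
P3: T = 0x3A, S = E(K, T) = 0x73; 0x53 ⊕ 0x73 = 0x20.
P4: T = 0x3B, S = E(K, T) = 0x72; 0x4A ⊕ 0x72 = 0x38.

P1 = 0x5B, P2 = 0x55, P3 = 0x20, P4 = 0x38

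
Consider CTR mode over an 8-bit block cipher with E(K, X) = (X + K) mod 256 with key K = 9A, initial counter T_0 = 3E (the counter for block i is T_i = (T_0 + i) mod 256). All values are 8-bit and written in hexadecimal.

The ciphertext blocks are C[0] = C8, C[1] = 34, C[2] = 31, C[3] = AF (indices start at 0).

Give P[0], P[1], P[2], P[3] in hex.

P[0] = 10, P[1] = ED, P[2] = EB, P[3] = 74

CTR decryption: S_i = E(K, T_i) where T_i is the counter for block i; P_i = C_i ⊕ S_i.
P[0]: T = 3E, S = E(K, T) = D8; C8 ⊕ D8 = 10.
P[1]: T = 3F, S = E(K, T) = D9; 34 ⊕ D9 = ED.
P[2]: T = 40, S = E(K, T) = DA; 31 ⊕ DA = EB.
P[3]: T = 41, S = E(K, T) = DB; AF ⊕ DB = 74.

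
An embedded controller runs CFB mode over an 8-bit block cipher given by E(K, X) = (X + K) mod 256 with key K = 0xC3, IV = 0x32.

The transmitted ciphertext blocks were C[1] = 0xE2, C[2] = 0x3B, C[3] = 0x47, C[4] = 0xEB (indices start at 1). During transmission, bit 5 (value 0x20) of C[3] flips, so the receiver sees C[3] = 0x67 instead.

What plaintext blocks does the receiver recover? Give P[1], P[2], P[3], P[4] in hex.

CFB decryption: P_i = C_i ⊕ E(K, C_{i−1}), with C_{0} = IV.
Only C[3] changed, to 0x67. In CFB, a change in C_i flips the same bit in P_i and garbles P_{i+1}. Decrypting the received ciphertext:
P[1]: E(K, 0x32) = 0xF5; 0xE2 ⊕ 0xF5 = 0x17.
P[2]: E(K, 0xE2) = 0xA5; 0x3B ⊕ 0xA5 = 0x9E.
P[3]: E(K, 0x3B) = 0xFE; 0x67 ⊕ 0xFE = 0x99.
P[4]: E(K, 0x67) = 0x2A; 0xEB ⊕ 0x2A = 0xC1.
Blocks that differ from the original plaintext: P[3], P[4].

P[1] = 0x17, P[2] = 0x9E, P[3] = 0x99, P[4] = 0xC1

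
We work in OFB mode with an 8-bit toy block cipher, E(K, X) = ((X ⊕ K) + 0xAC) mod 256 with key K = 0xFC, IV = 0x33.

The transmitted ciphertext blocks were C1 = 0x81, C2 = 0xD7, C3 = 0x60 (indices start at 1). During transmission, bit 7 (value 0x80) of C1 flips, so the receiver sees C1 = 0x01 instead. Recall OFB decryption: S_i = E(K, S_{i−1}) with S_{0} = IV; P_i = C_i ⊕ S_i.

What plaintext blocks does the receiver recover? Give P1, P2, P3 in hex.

Only C1 changed, to 0x01. In OFB, a change in C_i flips the same bit in P_i only; the keystream is unaffected. Decrypting the received ciphertext:
P1: S = E(K, 0x33) = 0x7B; 0x01 ⊕ 0x7B = 0x7A.
P2: S = E(K, 0x7B) = 0x33; 0xD7 ⊕ 0x33 = 0xE4.
P3: S = E(K, 0x33) = 0x7B; 0x60 ⊕ 0x7B = 0x1B.
Blocks that differ from the original plaintext: P1.

P1 = 0x7A, P2 = 0xE4, P3 = 0x1B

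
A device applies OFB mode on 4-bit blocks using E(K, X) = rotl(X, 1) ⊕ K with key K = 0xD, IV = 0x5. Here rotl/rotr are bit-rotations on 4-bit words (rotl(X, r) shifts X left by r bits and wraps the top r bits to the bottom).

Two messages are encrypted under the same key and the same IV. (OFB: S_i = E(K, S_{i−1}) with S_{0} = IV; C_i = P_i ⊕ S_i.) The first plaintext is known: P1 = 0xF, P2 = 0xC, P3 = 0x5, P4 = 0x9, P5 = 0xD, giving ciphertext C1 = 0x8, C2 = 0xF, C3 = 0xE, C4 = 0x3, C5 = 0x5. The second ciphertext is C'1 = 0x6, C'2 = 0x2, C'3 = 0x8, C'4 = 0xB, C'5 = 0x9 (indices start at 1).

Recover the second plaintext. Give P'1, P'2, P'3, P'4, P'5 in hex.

In OFB with a reused IV, both messages share the same keystream S_i, so C_i ⊕ C'_i = P_i ⊕ P'_i and thus P'_i = P_i ⊕ C_i ⊕ C'_i.
P'1: 0xF ⊕ 0x8 ⊕ 0x6 = 0x1.
P'2: 0xC ⊕ 0xF ⊕ 0x2 = 0x1.
P'3: 0x5 ⊕ 0xE ⊕ 0x8 = 0x3.
P'4: 0x9 ⊕ 0x3 ⊕ 0xB = 0x1.
P'5: 0xD ⊕ 0x5 ⊕ 0x9 = 0x1.

P'1 = 0x1, P'2 = 0x1, P'3 = 0x3, P'4 = 0x1, P'5 = 0x1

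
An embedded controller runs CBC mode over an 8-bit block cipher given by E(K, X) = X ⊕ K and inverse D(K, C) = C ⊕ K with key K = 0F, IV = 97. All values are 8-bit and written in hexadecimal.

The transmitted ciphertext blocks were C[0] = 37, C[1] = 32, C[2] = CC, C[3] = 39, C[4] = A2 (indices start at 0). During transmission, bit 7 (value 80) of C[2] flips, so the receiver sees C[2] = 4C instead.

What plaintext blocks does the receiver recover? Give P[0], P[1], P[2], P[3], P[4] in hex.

P[0] = AF, P[1] = 0A, P[2] = 71, P[3] = 7A, P[4] = 94

CBC decryption: P_i = D(K, C_i) ⊕ C_{i−1}, with C_{−1} = IV.
Only C[2] changed, to 4C. In CBC, a change in C_i garbles P_i and flips the same bit in P_{i+1}. Decrypting the received ciphertext:
P[0]: D(K, 37) = 38; 38 ⊕ 97 = AF.
P[1]: D(K, 32) = 3D; 3D ⊕ 37 = 0A.
P[2]: D(K, 4C) = 43; 43 ⊕ 32 = 71.
P[3]: D(K, 39) = 36; 36 ⊕ 4C = 7A.
P[4]: D(K, A2) = AD; AD ⊕ 39 = 94.
Blocks that differ from the original plaintext: P[2], P[3].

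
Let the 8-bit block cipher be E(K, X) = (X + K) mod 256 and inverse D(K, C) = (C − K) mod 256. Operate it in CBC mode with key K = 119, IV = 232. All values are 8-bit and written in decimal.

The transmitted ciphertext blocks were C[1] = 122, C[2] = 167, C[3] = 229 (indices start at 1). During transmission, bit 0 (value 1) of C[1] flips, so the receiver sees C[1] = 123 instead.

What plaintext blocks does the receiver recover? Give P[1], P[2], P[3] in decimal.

P[1] = 236, P[2] = 75, P[3] = 201

CBC decryption: P_i = D(K, C_i) ⊕ C_{i−1}, with C_{0} = IV.
Only C[1] changed, to 123. In CBC, a change in C_i garbles P_i and flips the same bit in P_{i+1}. Decrypting the received ciphertext:
P[1]: D(K, 123) = 4; 4 ⊕ 232 = 236.
P[2]: D(K, 167) = 48; 48 ⊕ 123 = 75.
P[3]: D(K, 229) = 110; 110 ⊕ 167 = 201.
Blocks that differ from the original plaintext: P[1], P[2].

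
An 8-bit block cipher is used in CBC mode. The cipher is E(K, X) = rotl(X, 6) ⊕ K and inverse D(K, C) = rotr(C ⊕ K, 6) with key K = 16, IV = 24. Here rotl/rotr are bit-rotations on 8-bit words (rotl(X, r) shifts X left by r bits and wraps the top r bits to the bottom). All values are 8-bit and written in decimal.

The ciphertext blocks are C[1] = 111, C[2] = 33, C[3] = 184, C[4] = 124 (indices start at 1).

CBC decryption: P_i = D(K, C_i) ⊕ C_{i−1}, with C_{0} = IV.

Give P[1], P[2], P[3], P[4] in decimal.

P[1]: D(K, 111) = 253; 253 ⊕ 24 = 229.
P[2]: D(K, 33) = 196; 196 ⊕ 111 = 171.
P[3]: D(K, 184) = 162; 162 ⊕ 33 = 131.
P[4]: D(K, 124) = 177; 177 ⊕ 184 = 9.

P[1] = 229, P[2] = 171, P[3] = 131, P[4] = 9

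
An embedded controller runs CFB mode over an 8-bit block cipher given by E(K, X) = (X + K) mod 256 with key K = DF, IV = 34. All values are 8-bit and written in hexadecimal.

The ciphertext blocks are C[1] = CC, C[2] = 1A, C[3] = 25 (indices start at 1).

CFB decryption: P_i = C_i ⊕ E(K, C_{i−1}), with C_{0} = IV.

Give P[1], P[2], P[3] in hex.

P[1] = DF, P[2] = B1, P[3] = DC

P[1]: E(K, 34) = 13; CC ⊕ 13 = DF.
P[2]: E(K, CC) = AB; 1A ⊕ AB = B1.
P[3]: E(K, 1A) = F9; 25 ⊕ F9 = DC.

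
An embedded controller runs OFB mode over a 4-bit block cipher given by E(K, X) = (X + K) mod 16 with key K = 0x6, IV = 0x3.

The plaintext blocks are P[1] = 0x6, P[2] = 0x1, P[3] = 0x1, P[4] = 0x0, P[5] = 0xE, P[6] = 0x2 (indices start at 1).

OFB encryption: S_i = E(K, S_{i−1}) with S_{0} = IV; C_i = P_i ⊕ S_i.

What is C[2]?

C[1]: S = E(K, 0x3) = 0x9; 0x6 ⊕ 0x9 = 0xF.
C[2]: S = E(K, 0x9) = 0xF; 0x1 ⊕ 0xF = 0xE.

C[2] = 0xE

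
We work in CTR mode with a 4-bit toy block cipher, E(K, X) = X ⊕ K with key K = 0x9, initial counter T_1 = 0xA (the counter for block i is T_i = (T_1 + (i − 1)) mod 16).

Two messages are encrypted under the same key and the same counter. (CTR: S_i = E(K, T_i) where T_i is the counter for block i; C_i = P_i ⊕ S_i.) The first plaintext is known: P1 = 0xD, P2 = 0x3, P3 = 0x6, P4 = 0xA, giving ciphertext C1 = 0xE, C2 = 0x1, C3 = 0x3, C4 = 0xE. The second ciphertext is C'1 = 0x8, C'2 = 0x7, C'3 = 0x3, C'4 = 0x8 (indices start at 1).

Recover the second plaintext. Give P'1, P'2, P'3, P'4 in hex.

In CTR with a reused counter, both messages share the same keystream S_i, so C_i ⊕ C'_i = P_i ⊕ P'_i and thus P'_i = P_i ⊕ C_i ⊕ C'_i.
P'1: 0xD ⊕ 0xE ⊕ 0x8 = 0xB.
P'2: 0x3 ⊕ 0x1 ⊕ 0x7 = 0x5.
P'3: 0x6 ⊕ 0x3 ⊕ 0x3 = 0x6.
P'4: 0xA ⊕ 0xE ⊕ 0x8 = 0xC.

P'1 = 0xB, P'2 = 0x5, P'3 = 0x6, P'4 = 0xC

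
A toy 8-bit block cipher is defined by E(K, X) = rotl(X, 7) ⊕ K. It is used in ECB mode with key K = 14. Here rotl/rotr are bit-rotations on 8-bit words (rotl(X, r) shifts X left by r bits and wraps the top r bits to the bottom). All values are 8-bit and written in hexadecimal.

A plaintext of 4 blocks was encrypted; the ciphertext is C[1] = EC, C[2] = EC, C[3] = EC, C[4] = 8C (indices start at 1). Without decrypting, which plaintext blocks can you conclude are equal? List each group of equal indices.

ECB encrypts each block independently with the same key, so equal ciphertext blocks imply equal plaintext blocks.
C[1] = C[2] = C[3] = EC, so P[1] = P[2] = P[3].

P[1] = P[2] = P[3]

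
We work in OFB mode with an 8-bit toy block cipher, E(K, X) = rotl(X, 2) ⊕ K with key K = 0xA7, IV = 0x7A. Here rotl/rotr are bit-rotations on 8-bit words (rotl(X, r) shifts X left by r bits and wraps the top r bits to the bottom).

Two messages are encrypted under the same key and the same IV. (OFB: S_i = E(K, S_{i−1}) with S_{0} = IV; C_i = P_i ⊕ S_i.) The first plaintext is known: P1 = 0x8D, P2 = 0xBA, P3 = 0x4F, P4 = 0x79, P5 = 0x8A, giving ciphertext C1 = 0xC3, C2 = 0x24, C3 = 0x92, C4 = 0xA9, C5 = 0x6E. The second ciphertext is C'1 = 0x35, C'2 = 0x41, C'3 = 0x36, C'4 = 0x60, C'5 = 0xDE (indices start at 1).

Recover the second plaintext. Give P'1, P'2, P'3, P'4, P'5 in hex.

P'1 = 0x7B, P'2 = 0xDF, P'3 = 0xEB, P'4 = 0xB0, P'5 = 0x3A

In OFB with a reused IV, both messages share the same keystream S_i, so C_i ⊕ C'_i = P_i ⊕ P'_i and thus P'_i = P_i ⊕ C_i ⊕ C'_i.
P'1: 0x8D ⊕ 0xC3 ⊕ 0x35 = 0x7B.
P'2: 0xBA ⊕ 0x24 ⊕ 0x41 = 0xDF.
P'3: 0x4F ⊕ 0x92 ⊕ 0x36 = 0xEB.
P'4: 0x79 ⊕ 0xA9 ⊕ 0x60 = 0xB0.
P'5: 0x8A ⊕ 0x6E ⊕ 0xDE = 0x3A.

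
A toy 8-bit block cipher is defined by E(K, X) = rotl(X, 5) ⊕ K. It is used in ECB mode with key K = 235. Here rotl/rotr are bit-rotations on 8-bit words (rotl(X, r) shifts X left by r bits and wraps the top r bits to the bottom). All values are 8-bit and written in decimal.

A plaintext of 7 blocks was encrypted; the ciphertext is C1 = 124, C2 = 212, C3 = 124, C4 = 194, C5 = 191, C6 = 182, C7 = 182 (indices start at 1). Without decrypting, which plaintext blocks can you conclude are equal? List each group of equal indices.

P1 = P3; P6 = P7

ECB encrypts each block independently with the same key, so equal ciphertext blocks imply equal plaintext blocks.
C1 = C3 = 124, so P1 = P3.
C6 = C7 = 182, so P6 = P7.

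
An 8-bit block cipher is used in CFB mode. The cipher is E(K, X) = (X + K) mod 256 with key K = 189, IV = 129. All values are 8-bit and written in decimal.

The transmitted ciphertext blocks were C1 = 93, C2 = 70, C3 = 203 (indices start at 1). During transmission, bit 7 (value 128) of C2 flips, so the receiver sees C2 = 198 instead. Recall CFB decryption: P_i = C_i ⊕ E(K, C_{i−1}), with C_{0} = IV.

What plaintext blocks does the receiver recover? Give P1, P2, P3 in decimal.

Only C2 changed, to 198. In CFB, a change in C_i flips the same bit in P_i and garbles P_{i+1}. Decrypting the received ciphertext:
P1: E(K, 129) = 62; 93 ⊕ 62 = 99.
P2: E(K, 93) = 26; 198 ⊕ 26 = 220.
P3: E(K, 198) = 131; 203 ⊕ 131 = 72.
Blocks that differ from the original plaintext: P2, P3.

P1 = 99, P2 = 220, P3 = 72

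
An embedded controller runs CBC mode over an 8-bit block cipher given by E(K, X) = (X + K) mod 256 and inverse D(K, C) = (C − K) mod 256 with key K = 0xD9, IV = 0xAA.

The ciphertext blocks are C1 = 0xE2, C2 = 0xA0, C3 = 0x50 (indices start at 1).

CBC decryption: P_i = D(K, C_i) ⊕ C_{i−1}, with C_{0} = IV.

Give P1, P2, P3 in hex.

P1 = 0xA3, P2 = 0x25, P3 = 0xD7

P1: D(K, 0xE2) = 0x09; 0x09 ⊕ 0xAA = 0xA3.
P2: D(K, 0xA0) = 0xC7; 0xC7 ⊕ 0xE2 = 0x25.
P3: D(K, 0x50) = 0x77; 0x77 ⊕ 0xA0 = 0xD7.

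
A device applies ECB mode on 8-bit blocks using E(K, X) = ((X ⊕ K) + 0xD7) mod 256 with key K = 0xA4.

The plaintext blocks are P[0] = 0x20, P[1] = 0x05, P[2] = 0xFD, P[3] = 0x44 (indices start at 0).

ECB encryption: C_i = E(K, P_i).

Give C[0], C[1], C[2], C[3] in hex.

C[0]: E(K, 0x20) = 0x5B.
C[1]: E(K, 0x05) = 0x78.
C[2]: E(K, 0xFD) = 0x30.
C[3]: E(K, 0x44) = 0xB7.

C[0] = 0x5B, C[1] = 0x78, C[2] = 0x30, C[3] = 0xB7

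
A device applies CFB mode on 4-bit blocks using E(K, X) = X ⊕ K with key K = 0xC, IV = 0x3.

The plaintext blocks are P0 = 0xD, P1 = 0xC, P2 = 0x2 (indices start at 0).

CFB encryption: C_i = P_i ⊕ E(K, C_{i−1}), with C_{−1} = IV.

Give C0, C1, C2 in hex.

C0: E(K, 0x3) = 0xF; 0xD ⊕ 0xF = 0x2.
C1: E(K, 0x2) = 0xE; 0xC ⊕ 0xE = 0x2.
C2: E(K, 0x2) = 0xE; 0x2 ⊕ 0xE = 0xC.

C0 = 0x2, C1 = 0x2, C2 = 0xC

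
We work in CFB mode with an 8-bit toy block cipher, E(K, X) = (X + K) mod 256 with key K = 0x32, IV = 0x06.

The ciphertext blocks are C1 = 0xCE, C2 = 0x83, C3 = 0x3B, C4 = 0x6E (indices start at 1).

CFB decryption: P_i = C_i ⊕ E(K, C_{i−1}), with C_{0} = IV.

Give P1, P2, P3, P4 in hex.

P1 = 0xF6, P2 = 0x83, P3 = 0x8E, P4 = 0x03

P1: E(K, 0x06) = 0x38; 0xCE ⊕ 0x38 = 0xF6.
P2: E(K, 0xCE) = 0x00; 0x83 ⊕ 0x00 = 0x83.
P3: E(K, 0x83) = 0xB5; 0x3B ⊕ 0xB5 = 0x8E.
P4: E(K, 0x3B) = 0x6D; 0x6E ⊕ 0x6D = 0x03.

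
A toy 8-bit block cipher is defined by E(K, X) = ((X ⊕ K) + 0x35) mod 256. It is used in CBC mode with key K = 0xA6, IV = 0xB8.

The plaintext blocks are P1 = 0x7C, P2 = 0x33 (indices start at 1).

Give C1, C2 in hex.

C1 = 0x97, C2 = 0x37

CBC encryption: C_i = E(K, P_i ⊕ C_{i−1}), with C_{0} = IV.
C1: P1 ⊕ 0xB8 = 0xC4; E(K, 0xC4) = 0x97.
C2: P2 ⊕ 0x97 = 0xA4; E(K, 0xA4) = 0x37.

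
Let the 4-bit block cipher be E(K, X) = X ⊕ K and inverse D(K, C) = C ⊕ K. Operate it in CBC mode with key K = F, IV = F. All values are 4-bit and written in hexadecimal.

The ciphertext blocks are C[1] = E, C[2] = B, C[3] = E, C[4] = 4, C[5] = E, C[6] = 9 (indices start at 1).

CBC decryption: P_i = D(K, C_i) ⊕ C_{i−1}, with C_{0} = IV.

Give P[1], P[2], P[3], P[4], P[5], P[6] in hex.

P[1] = E, P[2] = A, P[3] = A, P[4] = 5, P[5] = 5, P[6] = 8

P[1]: D(K, E) = 1; 1 ⊕ F = E.
P[2]: D(K, B) = 4; 4 ⊕ E = A.
P[3]: D(K, E) = 1; 1 ⊕ B = A.
P[4]: D(K, 4) = B; B ⊕ E = 5.
P[5]: D(K, E) = 1; 1 ⊕ 4 = 5.
P[6]: D(K, 9) = 6; 6 ⊕ E = 8.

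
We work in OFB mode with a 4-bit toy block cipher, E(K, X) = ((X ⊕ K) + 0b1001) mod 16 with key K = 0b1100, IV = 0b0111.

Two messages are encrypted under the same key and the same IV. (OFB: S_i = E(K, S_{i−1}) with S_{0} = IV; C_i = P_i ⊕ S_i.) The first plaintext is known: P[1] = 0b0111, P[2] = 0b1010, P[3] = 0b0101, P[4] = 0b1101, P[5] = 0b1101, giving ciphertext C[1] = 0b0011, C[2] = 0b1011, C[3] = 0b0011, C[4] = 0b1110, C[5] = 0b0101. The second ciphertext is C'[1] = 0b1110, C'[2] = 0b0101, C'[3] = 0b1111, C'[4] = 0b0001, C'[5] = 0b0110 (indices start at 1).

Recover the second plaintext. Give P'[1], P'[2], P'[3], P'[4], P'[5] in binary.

In OFB with a reused IV, both messages share the same keystream S_i, so C_i ⊕ C'_i = P_i ⊕ P'_i and thus P'_i = P_i ⊕ C_i ⊕ C'_i.
P'[1]: 0b0111 ⊕ 0b0011 ⊕ 0b1110 = 0b1010.
P'[2]: 0b1010 ⊕ 0b1011 ⊕ 0b0101 = 0b0100.
P'[3]: 0b0101 ⊕ 0b0011 ⊕ 0b1111 = 0b1001.
P'[4]: 0b1101 ⊕ 0b1110 ⊕ 0b0001 = 0b0010.
P'[5]: 0b1101 ⊕ 0b0101 ⊕ 0b0110 = 0b1110.

P'[1] = 0b1010, P'[2] = 0b0100, P'[3] = 0b1001, P'[4] = 0b0010, P'[5] = 0b1110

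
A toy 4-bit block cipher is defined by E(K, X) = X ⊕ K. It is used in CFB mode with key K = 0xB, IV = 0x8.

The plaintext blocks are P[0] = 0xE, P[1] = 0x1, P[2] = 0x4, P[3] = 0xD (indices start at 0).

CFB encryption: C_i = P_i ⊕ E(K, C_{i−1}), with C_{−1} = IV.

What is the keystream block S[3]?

C[0]: E(K, 0x8) = 0x3; 0xE ⊕ 0x3 = 0xD.
C[1]: E(K, 0xD) = 0x6; 0x1 ⊕ 0x6 = 0x7.
C[2]: E(K, 0x7) = 0xC; 0x4 ⊕ 0xC = 0x8.
C[3]: E(K, 0x8) = 0x3; 0xD ⊕ 0x3 = 0xE.
So S[3] = 0x3.

0x3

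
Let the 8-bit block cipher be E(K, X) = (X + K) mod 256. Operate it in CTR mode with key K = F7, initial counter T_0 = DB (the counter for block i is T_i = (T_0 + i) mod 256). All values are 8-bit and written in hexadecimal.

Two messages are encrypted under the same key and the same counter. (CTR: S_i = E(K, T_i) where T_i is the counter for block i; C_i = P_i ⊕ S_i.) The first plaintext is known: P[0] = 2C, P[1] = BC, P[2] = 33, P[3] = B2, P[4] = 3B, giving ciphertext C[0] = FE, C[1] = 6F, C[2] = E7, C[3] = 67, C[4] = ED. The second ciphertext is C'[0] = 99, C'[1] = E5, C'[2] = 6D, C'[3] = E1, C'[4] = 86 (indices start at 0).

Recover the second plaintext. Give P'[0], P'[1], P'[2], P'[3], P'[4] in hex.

In CTR with a reused counter, both messages share the same keystream S_i, so C_i ⊕ C'_i = P_i ⊕ P'_i and thus P'_i = P_i ⊕ C_i ⊕ C'_i.
P'[0]: 2C ⊕ FE ⊕ 99 = 4B.
P'[1]: BC ⊕ 6F ⊕ E5 = 36.
P'[2]: 33 ⊕ E7 ⊕ 6D = B9.
P'[3]: B2 ⊕ 67 ⊕ E1 = 34.
P'[4]: 3B ⊕ ED ⊕ 86 = 50.

P'[0] = 4B, P'[1] = 36, P'[2] = B9, P'[3] = 34, P'[4] = 50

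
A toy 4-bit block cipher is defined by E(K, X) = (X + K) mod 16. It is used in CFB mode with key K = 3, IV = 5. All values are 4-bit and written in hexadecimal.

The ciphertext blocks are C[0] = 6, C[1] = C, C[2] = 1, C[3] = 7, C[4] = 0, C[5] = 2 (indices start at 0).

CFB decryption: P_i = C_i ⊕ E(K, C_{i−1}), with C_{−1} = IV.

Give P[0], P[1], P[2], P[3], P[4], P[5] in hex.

P[0]: E(K, 5) = 8; 6 ⊕ 8 = E.
P[1]: E(K, 6) = 9; C ⊕ 9 = 5.
P[2]: E(K, C) = F; 1 ⊕ F = E.
P[3]: E(K, 1) = 4; 7 ⊕ 4 = 3.
P[4]: E(K, 7) = A; 0 ⊕ A = A.
P[5]: E(K, 0) = 3; 2 ⊕ 3 = 1.

P[0] = E, P[1] = 5, P[2] = E, P[3] = 3, P[4] = A, P[5] = 1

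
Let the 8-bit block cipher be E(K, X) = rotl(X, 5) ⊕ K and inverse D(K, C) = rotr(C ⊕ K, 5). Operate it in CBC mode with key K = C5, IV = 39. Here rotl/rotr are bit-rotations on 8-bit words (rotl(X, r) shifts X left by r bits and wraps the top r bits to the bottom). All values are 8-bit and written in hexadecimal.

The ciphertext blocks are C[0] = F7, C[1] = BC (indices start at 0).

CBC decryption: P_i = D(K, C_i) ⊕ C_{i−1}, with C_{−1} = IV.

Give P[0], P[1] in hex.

P[0]: D(K, F7) = 91; 91 ⊕ 39 = A8.
P[1]: D(K, BC) = CB; CB ⊕ F7 = 3C.

P[0] = A8, P[1] = 3C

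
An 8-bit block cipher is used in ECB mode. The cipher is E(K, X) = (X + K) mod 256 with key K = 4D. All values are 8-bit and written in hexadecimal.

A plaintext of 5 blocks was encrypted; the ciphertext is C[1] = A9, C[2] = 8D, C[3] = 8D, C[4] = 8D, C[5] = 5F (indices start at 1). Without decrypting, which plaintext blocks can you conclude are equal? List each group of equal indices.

ECB encrypts each block independently with the same key, so equal ciphertext blocks imply equal plaintext blocks.
C[2] = C[3] = C[4] = 8D, so P[2] = P[3] = P[4].

P[2] = P[3] = P[4]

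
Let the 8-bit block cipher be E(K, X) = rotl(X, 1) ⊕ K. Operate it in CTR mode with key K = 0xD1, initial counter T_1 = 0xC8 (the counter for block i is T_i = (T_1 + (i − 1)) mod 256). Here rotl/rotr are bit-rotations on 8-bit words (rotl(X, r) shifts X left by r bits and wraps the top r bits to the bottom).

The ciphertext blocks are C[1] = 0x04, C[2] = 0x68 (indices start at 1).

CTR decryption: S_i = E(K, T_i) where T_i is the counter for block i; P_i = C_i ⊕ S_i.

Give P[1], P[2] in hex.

P[1] = 0x44, P[2] = 0x2A

P[1]: T = 0xC8, S = E(K, T) = 0x40; 0x04 ⊕ 0x40 = 0x44.
P[2]: T = 0xC9, S = E(K, T) = 0x42; 0x68 ⊕ 0x42 = 0x2A.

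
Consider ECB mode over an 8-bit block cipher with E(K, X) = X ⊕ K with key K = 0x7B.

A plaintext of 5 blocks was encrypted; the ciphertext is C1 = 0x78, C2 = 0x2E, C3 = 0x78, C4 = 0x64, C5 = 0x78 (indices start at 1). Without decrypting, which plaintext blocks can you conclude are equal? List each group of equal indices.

P1 = P3 = P5

ECB encrypts each block independently with the same key, so equal ciphertext blocks imply equal plaintext blocks.
C1 = C3 = C5 = 0x78, so P1 = P3 = P5.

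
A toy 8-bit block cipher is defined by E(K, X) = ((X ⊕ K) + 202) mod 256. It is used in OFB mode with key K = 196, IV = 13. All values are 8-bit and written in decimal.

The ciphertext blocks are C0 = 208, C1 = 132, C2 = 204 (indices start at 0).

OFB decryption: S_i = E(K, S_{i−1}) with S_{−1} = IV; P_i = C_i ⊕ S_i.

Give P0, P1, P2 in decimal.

P0 = 67, P1 = 165, P2 = 99

P0: S = E(K, 13) = 147; 208 ⊕ 147 = 67.
P1: S = E(K, 147) = 33; 132 ⊕ 33 = 165.
P2: S = E(K, 33) = 175; 204 ⊕ 175 = 99.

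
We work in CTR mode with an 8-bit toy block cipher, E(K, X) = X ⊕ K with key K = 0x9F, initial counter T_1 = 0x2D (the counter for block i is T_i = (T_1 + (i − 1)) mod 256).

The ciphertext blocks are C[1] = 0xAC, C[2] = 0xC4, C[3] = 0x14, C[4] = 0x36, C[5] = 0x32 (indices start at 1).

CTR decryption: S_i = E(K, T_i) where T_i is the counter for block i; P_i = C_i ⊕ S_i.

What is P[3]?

P[3]: T = 0x2F, S = E(K, T) = 0xB0; 0x14 ⊕ 0xB0 = 0xA4.

P[3] = 0xA4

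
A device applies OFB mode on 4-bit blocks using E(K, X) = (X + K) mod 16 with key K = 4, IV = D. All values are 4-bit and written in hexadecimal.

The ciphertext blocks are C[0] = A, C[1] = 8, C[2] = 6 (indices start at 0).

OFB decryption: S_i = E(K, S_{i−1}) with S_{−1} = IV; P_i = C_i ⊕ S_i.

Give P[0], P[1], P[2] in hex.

P[0]: S = E(K, D) = 1; A ⊕ 1 = B.
P[1]: S = E(K, 1) = 5; 8 ⊕ 5 = D.
P[2]: S = E(K, 5) = 9; 6 ⊕ 9 = F.

P[0] = B, P[1] = D, P[2] = F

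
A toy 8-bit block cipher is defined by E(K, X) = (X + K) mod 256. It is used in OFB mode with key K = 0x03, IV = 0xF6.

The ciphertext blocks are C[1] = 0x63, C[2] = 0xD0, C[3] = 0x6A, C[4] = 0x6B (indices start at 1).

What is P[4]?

OFB decryption: S_i = E(K, S_{i−1}) with S_{0} = IV; P_i = C_i ⊕ S_i.
P[1]: S = E(K, 0xF6) = 0xF9; 0x63 ⊕ 0xF9 = 0x9A.
P[2]: S = E(K, 0xF9) = 0xFC; 0xD0 ⊕ 0xFC = 0x2C.
P[3]: S = E(K, 0xFC) = 0xFF; 0x6A ⊕ 0xFF = 0x95.
P[4]: S = E(K, 0xFF) = 0x02; 0x6B ⊕ 0x02 = 0x69.

P[4] = 0x69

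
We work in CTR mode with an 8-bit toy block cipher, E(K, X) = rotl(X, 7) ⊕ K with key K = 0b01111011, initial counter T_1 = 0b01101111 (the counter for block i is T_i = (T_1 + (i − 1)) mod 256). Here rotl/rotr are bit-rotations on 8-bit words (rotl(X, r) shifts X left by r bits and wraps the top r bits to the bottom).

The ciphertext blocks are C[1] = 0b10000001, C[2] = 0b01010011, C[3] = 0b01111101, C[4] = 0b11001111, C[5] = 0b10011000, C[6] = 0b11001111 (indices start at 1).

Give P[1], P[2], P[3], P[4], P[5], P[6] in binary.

CTR decryption: S_i = E(K, T_i) where T_i is the counter for block i; P_i = C_i ⊕ S_i.
P[1]: T = 0b01101111, S = E(K, T) = 0b11001100; 0b10000001 ⊕ 0b11001100 = 0b01001101.
P[2]: T = 0b01110000, S = E(K, T) = 0b01000011; 0b01010011 ⊕ 0b01000011 = 0b00010000.
P[3]: T = 0b01110001, S = E(K, T) = 0b11000011; 0b01111101 ⊕ 0b11000011 = 0b10111110.
P[4]: T = 0b01110010, S = E(K, T) = 0b01000010; 0b11001111 ⊕ 0b01000010 = 0b10001101.
P[5]: T = 0b01110011, S = E(K, T) = 0b11000010; 0b10011000 ⊕ 0b11000010 = 0b01011010.
P[6]: T = 0b01110100, S = E(K, T) = 0b01000001; 0b11001111 ⊕ 0b01000001 = 0b10001110.

P[1] = 0b01001101, P[2] = 0b00010000, P[3] = 0b10111110, P[4] = 0b10001101, P[5] = 0b01011010, P[6] = 0b10001110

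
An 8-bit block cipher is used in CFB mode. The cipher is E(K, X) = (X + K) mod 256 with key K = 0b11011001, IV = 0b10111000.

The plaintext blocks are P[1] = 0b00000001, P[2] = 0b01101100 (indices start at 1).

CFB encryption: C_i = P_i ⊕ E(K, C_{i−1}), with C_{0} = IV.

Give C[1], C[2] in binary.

C[1]: E(K, 0b10111000) = 0b10010001; 0b00000001 ⊕ 0b10010001 = 0b10010000.
C[2]: E(K, 0b10010000) = 0b01101001; 0b01101100 ⊕ 0b01101001 = 0b00000101.

C[1] = 0b10010000, C[2] = 0b00000101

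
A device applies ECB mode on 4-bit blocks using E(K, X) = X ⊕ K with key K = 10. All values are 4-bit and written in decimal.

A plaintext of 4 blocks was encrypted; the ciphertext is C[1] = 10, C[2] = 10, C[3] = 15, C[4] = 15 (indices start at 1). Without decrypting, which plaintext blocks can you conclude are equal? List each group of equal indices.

P[1] = P[2]; P[3] = P[4]

ECB encrypts each block independently with the same key, so equal ciphertext blocks imply equal plaintext blocks.
C[1] = C[2] = 10, so P[1] = P[2].
C[3] = C[4] = 15, so P[3] = P[4].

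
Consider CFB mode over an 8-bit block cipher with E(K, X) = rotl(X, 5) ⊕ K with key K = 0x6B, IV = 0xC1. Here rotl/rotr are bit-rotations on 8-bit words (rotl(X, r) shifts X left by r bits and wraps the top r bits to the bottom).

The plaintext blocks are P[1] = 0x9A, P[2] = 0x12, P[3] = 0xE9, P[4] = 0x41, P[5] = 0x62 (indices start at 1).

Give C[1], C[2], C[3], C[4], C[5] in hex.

C[1] = 0xC9, C[2] = 0x40, C[3] = 0x8A, C[4] = 0x7B, C[5] = 0x66

CFB encryption: C_i = P_i ⊕ E(K, C_{i−1}), with C_{0} = IV.
C[1]: E(K, 0xC1) = 0x53; 0x9A ⊕ 0x53 = 0xC9.
C[2]: E(K, 0xC9) = 0x52; 0x12 ⊕ 0x52 = 0x40.
C[3]: E(K, 0x40) = 0x63; 0xE9 ⊕ 0x63 = 0x8A.
C[4]: E(K, 0x8A) = 0x3A; 0x41 ⊕ 0x3A = 0x7B.
C[5]: E(K, 0x7B) = 0x04; 0x62 ⊕ 0x04 = 0x66.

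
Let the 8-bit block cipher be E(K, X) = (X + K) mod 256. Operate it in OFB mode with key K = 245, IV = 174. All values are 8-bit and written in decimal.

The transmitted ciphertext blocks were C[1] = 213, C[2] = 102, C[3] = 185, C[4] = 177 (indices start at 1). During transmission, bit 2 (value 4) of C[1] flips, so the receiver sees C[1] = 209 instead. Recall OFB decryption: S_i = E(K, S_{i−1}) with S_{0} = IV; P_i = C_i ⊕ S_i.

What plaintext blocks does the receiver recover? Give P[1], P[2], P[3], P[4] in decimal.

P[1] = 114, P[2] = 254, P[3] = 52, P[4] = 51

Only C[1] changed, to 209. In OFB, a change in C_i flips the same bit in P_i only; the keystream is unaffected. Decrypting the received ciphertext:
P[1]: S = E(K, 174) = 163; 209 ⊕ 163 = 114.
P[2]: S = E(K, 163) = 152; 102 ⊕ 152 = 254.
P[3]: S = E(K, 152) = 141; 185 ⊕ 141 = 52.
P[4]: S = E(K, 141) = 130; 177 ⊕ 130 = 51.
Blocks that differ from the original plaintext: P[1].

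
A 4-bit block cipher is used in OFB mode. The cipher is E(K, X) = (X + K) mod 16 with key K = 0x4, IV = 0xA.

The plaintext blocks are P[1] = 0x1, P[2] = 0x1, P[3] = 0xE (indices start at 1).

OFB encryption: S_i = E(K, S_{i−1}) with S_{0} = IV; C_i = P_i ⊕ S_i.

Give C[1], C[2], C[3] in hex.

C[1] = 0xF, C[2] = 0x3, C[3] = 0x8

C[1]: S = E(K, 0xA) = 0xE; 0x1 ⊕ 0xE = 0xF.
C[2]: S = E(K, 0xE) = 0x2; 0x1 ⊕ 0x2 = 0x3.
C[3]: S = E(K, 0x2) = 0x6; 0xE ⊕ 0x6 = 0x8.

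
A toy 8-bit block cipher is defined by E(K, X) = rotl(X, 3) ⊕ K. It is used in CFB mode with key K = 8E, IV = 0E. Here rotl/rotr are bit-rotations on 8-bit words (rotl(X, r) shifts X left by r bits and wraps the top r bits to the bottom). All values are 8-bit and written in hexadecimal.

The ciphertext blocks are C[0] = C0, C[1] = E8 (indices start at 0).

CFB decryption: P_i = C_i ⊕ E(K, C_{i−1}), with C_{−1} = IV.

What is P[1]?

P[1]: E(K, C0) = 88; E8 ⊕ 88 = 60.

P[1] = 60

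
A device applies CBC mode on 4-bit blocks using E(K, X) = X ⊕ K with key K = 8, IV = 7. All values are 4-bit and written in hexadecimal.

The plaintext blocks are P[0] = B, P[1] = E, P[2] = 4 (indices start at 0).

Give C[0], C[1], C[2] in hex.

C[0] = 4, C[1] = 2, C[2] = E

CBC encryption: C_i = E(K, P_i ⊕ C_{i−1}), with C_{−1} = IV.
C[0]: P[0] ⊕ 7 = C; E(K, C) = 4.
C[1]: P[1] ⊕ 4 = A; E(K, A) = 2.
C[2]: P[2] ⊕ 2 = 6; E(K, 6) = E.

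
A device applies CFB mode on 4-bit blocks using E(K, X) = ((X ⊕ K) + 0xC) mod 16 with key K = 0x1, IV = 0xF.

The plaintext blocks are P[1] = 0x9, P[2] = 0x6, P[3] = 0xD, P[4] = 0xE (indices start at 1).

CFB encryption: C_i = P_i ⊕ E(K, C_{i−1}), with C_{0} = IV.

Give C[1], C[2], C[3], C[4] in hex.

C[1]: E(K, 0xF) = 0xA; 0x9 ⊕ 0xA = 0x3.
C[2]: E(K, 0x3) = 0xE; 0x6 ⊕ 0xE = 0x8.
C[3]: E(K, 0x8) = 0x5; 0xD ⊕ 0x5 = 0x8.
C[4]: E(K, 0x8) = 0x5; 0xE ⊕ 0x5 = 0xB.

C[1] = 0x3, C[2] = 0x8, C[3] = 0x8, C[4] = 0xB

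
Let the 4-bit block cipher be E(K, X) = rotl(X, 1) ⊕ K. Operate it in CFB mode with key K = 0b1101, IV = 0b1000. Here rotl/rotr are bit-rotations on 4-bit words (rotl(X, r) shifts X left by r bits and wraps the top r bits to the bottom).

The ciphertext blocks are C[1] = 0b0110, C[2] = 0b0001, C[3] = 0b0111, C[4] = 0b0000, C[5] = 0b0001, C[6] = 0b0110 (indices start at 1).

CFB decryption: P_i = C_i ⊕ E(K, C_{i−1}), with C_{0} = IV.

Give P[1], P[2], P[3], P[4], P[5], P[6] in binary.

P[1] = 0b1010, P[2] = 0b0000, P[3] = 0b1000, P[4] = 0b0011, P[5] = 0b1100, P[6] = 0b1001

P[1]: E(K, 0b1000) = 0b1100; 0b0110 ⊕ 0b1100 = 0b1010.
P[2]: E(K, 0b0110) = 0b0001; 0b0001 ⊕ 0b0001 = 0b0000.
P[3]: E(K, 0b0001) = 0b1111; 0b0111 ⊕ 0b1111 = 0b1000.
P[4]: E(K, 0b0111) = 0b0011; 0b0000 ⊕ 0b0011 = 0b0011.
P[5]: E(K, 0b0000) = 0b1101; 0b0001 ⊕ 0b1101 = 0b1100.
P[6]: E(K, 0b0001) = 0b1111; 0b0110 ⊕ 0b1111 = 0b1001.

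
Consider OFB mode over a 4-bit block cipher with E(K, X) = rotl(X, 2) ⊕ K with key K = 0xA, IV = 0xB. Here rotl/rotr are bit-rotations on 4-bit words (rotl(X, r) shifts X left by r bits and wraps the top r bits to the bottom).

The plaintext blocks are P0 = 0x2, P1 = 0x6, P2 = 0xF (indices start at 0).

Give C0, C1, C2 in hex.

C0 = 0x6, C1 = 0xD, C2 = 0xB

OFB encryption: S_i = E(K, S_{i−1}) with S_{−1} = IV; C_i = P_i ⊕ S_i.
C0: S = E(K, 0xB) = 0x4; 0x2 ⊕ 0x4 = 0x6.
C1: S = E(K, 0x4) = 0xB; 0x6 ⊕ 0xB = 0xD.
C2: S = E(K, 0xB) = 0x4; 0xF ⊕ 0x4 = 0xB.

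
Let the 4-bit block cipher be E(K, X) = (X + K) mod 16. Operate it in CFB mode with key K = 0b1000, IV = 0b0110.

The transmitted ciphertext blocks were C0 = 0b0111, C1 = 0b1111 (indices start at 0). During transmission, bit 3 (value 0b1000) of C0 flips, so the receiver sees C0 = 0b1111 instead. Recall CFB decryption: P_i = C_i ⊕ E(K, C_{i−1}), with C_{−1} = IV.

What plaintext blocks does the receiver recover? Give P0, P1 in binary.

Only C0 changed, to 0b1111. In CFB, a change in C_i flips the same bit in P_i and garbles P_{i+1}. Decrypting the received ciphertext:
P0: E(K, 0b0110) = 0b1110; 0b1111 ⊕ 0b1110 = 0b0001.
P1: E(K, 0b1111) = 0b0111; 0b1111 ⊕ 0b0111 = 0b1000.
Blocks that differ from the original plaintext: P0, P1.

P0 = 0b0001, P1 = 0b1000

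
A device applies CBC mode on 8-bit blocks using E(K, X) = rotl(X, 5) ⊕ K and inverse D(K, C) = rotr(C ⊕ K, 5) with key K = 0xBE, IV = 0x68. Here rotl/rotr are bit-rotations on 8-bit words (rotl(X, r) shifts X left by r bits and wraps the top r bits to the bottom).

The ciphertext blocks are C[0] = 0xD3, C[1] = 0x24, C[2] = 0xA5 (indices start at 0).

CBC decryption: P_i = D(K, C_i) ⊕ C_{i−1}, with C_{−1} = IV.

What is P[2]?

P[2]: D(K, 0xA5) = 0xD8; 0xD8 ⊕ 0x24 = 0xFC.

P[2] = 0xFC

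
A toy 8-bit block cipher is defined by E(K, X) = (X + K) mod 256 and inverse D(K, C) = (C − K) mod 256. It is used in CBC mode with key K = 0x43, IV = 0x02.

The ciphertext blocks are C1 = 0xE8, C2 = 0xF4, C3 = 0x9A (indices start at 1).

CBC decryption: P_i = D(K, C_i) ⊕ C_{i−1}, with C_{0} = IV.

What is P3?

P3 = 0xA3

P3: D(K, 0x9A) = 0x57; 0x57 ⊕ 0xF4 = 0xA3.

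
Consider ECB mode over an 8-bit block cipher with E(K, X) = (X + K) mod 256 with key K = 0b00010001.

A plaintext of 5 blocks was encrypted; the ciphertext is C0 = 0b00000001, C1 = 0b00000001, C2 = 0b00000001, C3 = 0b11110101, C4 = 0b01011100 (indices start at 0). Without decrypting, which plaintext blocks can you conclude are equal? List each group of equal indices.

P0 = P1 = P2

ECB encrypts each block independently with the same key, so equal ciphertext blocks imply equal plaintext blocks.
C0 = C1 = C2 = 0b00000001, so P0 = P1 = P2.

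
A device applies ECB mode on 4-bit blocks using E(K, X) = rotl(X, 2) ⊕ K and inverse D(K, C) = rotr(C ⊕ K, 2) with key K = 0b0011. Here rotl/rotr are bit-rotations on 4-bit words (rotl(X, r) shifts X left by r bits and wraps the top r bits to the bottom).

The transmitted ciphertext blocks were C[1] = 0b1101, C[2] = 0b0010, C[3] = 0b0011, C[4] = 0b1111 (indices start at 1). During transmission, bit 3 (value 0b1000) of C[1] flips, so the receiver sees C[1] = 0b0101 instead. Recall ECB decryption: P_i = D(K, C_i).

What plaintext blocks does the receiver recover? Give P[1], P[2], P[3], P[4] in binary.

P[1] = 0b1001, P[2] = 0b0100, P[3] = 0b0000, P[4] = 0b0011

Only C[1] changed, to 0b0101. In ECB, a change in C_i affects only P_i. Decrypting the received ciphertext:
P[1]: D(K, 0b0101) = 0b1001.
P[2]: D(K, 0b0010) = 0b0100.
P[3]: D(K, 0b0011) = 0b0000.
P[4]: D(K, 0b1111) = 0b0011.
Blocks that differ from the original plaintext: P[1].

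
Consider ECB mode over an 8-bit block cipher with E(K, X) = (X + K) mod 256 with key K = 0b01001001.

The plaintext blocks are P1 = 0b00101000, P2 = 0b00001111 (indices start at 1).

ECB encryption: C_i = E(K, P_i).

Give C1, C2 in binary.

C1 = 0b01110001, C2 = 0b01011000

C1: E(K, 0b00101000) = 0b01110001.
C2: E(K, 0b00001111) = 0b01011000.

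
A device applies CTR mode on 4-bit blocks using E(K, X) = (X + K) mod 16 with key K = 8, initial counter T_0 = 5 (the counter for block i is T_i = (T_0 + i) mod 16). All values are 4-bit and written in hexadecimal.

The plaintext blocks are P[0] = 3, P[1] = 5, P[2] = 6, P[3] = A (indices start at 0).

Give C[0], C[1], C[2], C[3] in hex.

C[0] = E, C[1] = B, C[2] = 9, C[3] = A

CTR encryption: S_i = E(K, T_i) where T_i is the counter for block i; C_i = P_i ⊕ S_i.
C[0]: T = 5, S = E(K, T) = D; 3 ⊕ D = E.
C[1]: T = 6, S = E(K, T) = E; 5 ⊕ E = B.
C[2]: T = 7, S = E(K, T) = F; 6 ⊕ F = 9.
C[3]: T = 8, S = E(K, T) = 0; A ⊕ 0 = A.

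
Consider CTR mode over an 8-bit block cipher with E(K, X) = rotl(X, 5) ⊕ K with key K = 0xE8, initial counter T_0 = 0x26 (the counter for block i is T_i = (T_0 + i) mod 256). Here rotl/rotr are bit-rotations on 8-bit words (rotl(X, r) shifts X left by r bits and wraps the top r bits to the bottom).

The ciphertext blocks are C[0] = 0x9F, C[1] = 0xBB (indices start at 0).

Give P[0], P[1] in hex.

P[0] = 0xB3, P[1] = 0xB7

CTR decryption: S_i = E(K, T_i) where T_i is the counter for block i; P_i = C_i ⊕ S_i.
P[0]: T = 0x26, S = E(K, T) = 0x2C; 0x9F ⊕ 0x2C = 0xB3.
P[1]: T = 0x27, S = E(K, T) = 0x0C; 0xBB ⊕ 0x0C = 0xB7.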